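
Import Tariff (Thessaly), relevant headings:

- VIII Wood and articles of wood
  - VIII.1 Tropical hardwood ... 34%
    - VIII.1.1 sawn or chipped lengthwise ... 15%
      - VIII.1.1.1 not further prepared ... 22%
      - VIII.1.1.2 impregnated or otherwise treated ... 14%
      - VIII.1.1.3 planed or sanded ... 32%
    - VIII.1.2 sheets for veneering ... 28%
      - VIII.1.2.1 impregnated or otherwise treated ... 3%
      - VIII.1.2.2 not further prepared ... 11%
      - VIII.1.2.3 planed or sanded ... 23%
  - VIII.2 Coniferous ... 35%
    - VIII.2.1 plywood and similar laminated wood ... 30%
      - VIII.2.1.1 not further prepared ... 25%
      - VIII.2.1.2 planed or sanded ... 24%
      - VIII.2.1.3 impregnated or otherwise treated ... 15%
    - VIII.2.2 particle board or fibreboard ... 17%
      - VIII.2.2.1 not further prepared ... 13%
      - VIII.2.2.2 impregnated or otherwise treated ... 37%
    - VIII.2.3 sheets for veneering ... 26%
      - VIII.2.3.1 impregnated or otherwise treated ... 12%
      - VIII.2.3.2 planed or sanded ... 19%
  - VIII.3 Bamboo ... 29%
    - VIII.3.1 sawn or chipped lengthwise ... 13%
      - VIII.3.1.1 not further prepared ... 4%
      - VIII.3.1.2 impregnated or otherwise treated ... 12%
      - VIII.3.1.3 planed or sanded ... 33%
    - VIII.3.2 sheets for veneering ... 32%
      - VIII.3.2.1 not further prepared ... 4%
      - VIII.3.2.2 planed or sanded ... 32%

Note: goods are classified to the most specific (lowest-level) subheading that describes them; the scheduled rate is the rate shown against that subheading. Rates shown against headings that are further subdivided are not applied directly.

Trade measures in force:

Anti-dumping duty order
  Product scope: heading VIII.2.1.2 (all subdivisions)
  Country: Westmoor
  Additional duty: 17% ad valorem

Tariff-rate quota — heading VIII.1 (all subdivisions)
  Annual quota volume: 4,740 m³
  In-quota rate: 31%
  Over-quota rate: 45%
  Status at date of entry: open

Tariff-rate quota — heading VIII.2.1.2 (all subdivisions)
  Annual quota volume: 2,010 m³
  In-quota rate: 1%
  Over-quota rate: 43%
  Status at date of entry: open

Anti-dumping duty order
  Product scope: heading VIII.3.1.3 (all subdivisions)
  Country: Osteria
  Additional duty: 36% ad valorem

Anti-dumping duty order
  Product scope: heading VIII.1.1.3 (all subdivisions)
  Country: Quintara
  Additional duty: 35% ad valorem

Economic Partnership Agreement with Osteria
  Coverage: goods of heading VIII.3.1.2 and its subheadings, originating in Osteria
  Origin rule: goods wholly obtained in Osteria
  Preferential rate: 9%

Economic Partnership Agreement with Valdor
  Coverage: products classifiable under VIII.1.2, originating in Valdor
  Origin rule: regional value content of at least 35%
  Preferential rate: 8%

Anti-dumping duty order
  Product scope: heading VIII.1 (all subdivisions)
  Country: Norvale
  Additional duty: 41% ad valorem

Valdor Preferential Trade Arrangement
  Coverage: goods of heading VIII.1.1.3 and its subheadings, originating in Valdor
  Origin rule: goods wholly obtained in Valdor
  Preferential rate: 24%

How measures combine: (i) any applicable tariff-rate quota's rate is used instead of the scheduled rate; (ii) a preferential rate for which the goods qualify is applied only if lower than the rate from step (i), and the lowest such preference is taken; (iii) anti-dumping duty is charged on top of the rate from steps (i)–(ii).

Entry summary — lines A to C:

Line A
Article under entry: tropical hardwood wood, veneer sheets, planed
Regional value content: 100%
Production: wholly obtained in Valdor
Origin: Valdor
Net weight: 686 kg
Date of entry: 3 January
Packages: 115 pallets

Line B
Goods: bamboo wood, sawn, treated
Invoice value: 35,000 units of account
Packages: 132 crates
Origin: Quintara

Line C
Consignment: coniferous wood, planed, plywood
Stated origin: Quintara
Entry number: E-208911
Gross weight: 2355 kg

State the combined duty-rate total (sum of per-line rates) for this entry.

Line A: tropical hardwood → VIII.1; veneer sheets → VIII.1.2; planed → VIII.1.2.3. Scheduled 23%. quota on VIII.1 open → in-quota 31%; Valdor agreement on VIII.1.2: RVC ≥ 35% → 8% available; Valdor agreement on VIII.1.1.3: VIII.1.2.3 not covered; preferential 8%. → 8%.
Line B: bamboo → VIII.3; sawn → VIII.3.1; treated → VIII.3.1.2. Scheduled 12%. No special measure applies. → 12%.
Line C: coniferous → VIII.2; plywood → VIII.2.1; planed → VIII.2.1.2. Scheduled 24%. quota on VIII.2.1.2 open → in-quota 1%. → 1%.
Sum: 8% + 12% + 1% = 21%.

21%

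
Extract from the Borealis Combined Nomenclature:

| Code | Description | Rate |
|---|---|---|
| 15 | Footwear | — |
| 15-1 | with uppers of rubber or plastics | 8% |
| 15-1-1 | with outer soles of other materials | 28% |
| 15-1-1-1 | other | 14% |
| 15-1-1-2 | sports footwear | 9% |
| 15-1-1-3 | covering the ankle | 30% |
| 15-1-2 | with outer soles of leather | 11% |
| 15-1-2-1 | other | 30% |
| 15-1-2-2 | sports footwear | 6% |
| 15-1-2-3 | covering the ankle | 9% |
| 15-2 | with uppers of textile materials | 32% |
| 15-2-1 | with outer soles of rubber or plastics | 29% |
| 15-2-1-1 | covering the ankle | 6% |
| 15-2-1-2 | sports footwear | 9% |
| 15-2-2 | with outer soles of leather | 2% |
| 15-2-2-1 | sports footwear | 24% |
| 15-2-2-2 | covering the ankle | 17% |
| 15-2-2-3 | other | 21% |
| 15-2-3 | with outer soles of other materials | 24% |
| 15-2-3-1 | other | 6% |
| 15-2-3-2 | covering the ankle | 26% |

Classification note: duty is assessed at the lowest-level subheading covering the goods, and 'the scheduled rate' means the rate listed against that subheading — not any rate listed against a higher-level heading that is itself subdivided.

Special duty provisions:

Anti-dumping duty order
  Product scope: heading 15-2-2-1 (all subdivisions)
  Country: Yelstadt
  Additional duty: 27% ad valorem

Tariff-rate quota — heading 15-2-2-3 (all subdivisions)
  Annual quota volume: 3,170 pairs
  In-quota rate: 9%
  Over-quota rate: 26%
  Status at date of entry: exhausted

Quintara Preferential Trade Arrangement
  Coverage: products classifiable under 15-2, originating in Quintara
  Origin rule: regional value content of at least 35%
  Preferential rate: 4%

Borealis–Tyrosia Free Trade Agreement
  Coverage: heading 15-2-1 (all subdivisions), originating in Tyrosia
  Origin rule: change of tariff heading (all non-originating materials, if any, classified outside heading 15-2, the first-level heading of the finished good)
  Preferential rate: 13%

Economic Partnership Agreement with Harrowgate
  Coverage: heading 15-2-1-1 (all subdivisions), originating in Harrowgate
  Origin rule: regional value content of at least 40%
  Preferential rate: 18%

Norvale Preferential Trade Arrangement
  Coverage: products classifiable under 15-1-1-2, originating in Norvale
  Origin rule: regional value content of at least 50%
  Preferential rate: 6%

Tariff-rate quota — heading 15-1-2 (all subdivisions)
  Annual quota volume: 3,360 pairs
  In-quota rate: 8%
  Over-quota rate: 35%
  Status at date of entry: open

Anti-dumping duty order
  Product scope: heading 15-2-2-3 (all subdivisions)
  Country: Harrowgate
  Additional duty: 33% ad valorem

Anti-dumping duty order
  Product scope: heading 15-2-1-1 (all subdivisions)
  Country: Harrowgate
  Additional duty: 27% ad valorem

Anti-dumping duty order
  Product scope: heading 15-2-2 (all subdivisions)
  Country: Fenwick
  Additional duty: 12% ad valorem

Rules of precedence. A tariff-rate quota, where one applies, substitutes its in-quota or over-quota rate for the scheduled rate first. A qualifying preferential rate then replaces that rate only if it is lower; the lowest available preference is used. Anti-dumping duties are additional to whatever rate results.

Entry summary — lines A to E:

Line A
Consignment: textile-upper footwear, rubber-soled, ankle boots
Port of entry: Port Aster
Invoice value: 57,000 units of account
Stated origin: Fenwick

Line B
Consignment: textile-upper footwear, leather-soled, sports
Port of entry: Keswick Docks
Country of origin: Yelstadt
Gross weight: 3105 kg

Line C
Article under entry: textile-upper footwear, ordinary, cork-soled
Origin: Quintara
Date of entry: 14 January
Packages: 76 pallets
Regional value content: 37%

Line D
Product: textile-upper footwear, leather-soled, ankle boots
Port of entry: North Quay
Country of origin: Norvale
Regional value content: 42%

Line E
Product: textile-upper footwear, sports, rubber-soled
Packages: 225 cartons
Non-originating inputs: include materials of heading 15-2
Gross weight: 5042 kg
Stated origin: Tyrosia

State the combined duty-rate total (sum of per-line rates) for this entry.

87%

Line A: textile-upper → 15-2; rubber-soled → 15-2-1; ankle boots → 15-2-1-1. Scheduled 6%. No special measure applies. → 6%.
Line B: textile-upper → 15-2; leather-soled → 15-2-2; sports → 15-2-2-1. Scheduled 24%. anti-dumping (Yelstadt, 15-2-2-1): +27%; total 24% + 27% = 51%. → 51%.
Line C: textile-upper → 15-2; cork-soled → 15-2-3; ordinary → 15-2-3-1. Scheduled 6%. Quintara agreement on 15-2: RVC ≥ 35% → 4% available; preferential 4%. → 4%.
Line D: textile-upper → 15-2; leather-soled → 15-2-2; ankle boots → 15-2-2-2. Scheduled 17%. Norvale agreement on 15-1-1-2: 15-2-2-2 not covered. → 17%.
Line E: textile-upper → 15-2; rubber-soled → 15-2-1; sports → 15-2-1-2. Scheduled 9%. Tyrosia agreement on 15-2-1: CTH not met. → 9%.
Sum: 6% + 51% + 4% + 17% + 9% = 87%.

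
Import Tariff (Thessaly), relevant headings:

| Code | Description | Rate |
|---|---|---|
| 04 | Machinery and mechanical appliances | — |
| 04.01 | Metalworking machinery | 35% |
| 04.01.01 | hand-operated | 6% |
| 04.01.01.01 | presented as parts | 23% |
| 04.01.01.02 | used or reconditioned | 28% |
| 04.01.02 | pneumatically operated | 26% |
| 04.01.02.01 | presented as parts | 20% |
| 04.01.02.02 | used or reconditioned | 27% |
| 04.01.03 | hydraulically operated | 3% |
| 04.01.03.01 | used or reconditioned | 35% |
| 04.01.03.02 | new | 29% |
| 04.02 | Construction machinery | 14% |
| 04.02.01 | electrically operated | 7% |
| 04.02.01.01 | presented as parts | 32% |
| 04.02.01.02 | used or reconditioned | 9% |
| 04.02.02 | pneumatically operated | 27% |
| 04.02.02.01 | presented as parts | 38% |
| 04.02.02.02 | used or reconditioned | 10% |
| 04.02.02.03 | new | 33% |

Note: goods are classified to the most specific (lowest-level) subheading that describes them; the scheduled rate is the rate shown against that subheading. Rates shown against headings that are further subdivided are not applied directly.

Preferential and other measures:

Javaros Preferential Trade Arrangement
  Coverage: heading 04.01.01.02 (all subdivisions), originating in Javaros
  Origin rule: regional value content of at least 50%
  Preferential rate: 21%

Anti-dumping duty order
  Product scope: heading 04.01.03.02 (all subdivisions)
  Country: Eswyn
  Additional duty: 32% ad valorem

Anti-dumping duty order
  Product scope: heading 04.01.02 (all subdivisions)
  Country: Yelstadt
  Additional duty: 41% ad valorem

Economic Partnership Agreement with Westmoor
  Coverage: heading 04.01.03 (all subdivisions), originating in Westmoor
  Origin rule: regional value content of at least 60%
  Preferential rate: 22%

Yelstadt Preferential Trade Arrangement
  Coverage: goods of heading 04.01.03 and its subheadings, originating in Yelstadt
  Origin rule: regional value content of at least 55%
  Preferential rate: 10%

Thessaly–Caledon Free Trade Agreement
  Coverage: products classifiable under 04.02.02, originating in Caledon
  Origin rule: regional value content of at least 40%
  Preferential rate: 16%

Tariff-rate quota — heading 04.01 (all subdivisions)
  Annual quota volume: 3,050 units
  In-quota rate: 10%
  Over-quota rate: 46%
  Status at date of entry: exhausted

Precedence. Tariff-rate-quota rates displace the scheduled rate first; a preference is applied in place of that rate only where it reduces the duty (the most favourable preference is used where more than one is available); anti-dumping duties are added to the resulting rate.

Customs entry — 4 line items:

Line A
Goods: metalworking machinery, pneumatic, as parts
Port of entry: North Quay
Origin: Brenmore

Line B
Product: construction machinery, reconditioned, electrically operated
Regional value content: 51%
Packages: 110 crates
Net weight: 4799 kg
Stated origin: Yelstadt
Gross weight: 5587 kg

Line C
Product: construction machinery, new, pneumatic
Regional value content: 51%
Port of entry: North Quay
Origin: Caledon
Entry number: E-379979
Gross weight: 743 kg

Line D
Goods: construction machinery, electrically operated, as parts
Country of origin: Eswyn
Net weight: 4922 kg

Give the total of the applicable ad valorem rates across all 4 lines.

Line A: metalworking → 04.01; pneumatic → 04.01.02; as parts → 04.01.02.01. Scheduled 20%. quota on 04.01 exhausted → over-quota 46%. → 46%.
Line B: construction → 04.02; electrically operated → 04.02.01; reconditioned → 04.02.01.02. Scheduled 9%. Yelstadt agreement on 04.01.03: 04.02.01.02 not covered. → 9%.
Line C: construction → 04.02; pneumatic → 04.02.02; new → 04.02.02.03. Scheduled 33%. Caledon agreement on 04.02.02: RVC ≥ 40% → 16% available; preferential 16%. → 16%.
Line D: construction → 04.02; electrically operated → 04.02.01; as parts → 04.02.01.01. Scheduled 32%. No special measure applies. → 32%.
Sum: 46% + 9% + 16% + 32% = 103%.

103%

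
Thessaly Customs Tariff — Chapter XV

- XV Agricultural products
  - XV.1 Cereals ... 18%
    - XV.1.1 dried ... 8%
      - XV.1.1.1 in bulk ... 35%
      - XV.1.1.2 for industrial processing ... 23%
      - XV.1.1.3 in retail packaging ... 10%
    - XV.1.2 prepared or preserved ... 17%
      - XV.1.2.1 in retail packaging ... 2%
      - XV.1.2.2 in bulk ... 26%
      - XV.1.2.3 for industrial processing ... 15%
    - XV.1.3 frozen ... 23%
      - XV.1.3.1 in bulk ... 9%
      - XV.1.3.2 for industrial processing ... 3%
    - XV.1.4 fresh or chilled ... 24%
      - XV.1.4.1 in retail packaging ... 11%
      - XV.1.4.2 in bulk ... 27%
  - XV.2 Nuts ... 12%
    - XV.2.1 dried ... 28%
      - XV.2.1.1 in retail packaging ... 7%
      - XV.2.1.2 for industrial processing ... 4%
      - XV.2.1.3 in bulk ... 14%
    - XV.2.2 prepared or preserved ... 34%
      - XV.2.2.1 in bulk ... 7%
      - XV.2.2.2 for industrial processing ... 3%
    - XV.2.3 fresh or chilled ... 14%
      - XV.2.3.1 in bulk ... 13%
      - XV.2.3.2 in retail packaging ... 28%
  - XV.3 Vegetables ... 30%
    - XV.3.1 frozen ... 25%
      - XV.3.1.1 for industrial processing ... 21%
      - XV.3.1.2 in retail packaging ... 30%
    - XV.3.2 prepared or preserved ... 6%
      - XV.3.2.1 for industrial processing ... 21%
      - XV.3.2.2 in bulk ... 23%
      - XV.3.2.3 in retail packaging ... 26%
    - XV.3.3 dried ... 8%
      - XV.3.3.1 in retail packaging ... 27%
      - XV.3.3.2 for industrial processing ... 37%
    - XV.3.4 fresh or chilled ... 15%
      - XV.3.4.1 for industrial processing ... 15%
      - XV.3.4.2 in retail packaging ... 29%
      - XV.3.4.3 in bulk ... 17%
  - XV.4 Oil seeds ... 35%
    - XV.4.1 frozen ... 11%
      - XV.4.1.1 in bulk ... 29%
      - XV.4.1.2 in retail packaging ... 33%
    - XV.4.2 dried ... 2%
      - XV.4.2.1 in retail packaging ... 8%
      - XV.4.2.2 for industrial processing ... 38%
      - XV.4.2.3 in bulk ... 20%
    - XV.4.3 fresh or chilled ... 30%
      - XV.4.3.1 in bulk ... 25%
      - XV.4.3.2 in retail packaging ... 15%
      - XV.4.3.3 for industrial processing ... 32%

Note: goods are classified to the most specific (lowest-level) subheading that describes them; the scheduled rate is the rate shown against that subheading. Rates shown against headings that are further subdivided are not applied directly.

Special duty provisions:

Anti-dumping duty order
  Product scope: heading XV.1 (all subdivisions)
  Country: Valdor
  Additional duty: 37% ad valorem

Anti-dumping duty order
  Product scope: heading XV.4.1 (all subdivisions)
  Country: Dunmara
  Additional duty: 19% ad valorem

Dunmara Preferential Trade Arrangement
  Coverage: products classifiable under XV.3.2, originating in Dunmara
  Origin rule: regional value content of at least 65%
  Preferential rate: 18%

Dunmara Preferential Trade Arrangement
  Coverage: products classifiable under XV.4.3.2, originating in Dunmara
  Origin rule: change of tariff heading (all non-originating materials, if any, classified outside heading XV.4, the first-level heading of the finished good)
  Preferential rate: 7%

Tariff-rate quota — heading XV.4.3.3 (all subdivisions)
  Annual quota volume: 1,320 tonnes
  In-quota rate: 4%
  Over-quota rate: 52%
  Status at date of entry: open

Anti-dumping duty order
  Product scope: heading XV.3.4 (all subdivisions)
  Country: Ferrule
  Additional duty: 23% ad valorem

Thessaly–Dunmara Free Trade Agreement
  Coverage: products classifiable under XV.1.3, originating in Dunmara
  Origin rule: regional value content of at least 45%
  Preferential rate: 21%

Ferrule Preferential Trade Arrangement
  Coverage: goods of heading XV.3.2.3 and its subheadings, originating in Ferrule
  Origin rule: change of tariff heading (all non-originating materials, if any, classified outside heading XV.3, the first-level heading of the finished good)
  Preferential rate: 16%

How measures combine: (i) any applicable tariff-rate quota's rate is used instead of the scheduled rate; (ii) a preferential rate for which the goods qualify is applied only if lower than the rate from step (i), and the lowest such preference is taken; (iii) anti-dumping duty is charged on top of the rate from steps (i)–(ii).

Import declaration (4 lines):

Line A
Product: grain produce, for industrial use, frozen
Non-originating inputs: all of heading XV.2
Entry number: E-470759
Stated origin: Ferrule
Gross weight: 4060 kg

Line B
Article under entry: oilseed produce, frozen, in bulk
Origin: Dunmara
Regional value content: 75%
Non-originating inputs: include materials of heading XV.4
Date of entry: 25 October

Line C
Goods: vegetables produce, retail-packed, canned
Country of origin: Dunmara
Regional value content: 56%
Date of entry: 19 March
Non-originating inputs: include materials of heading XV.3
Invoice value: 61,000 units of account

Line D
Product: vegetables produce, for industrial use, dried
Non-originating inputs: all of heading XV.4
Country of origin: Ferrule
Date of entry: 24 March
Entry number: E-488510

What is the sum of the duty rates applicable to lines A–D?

114%

Line A: grain → XV.1; frozen → XV.1.3; for industrial use → XV.1.3.2. Scheduled 3%. Ferrule agreement on XV.3.2.3: XV.1.3.2 not covered. → 3%.
Line B: oilseed → XV.4; frozen → XV.4.1; in bulk → XV.4.1.1. Scheduled 29%. Dunmara agreement on XV.3.2: XV.4.1.1 not covered; Dunmara agreement on XV.4.3.2: XV.4.1.1 not covered; Dunmara agreement on XV.1.3: XV.4.1.1 not covered; anti-dumping (Dunmara, XV.4.1): +19%; total 29% + 19% = 48%. → 48%.
Line C: vegetables → XV.3; canned → XV.3.2; retail-packed → XV.3.2.3. Scheduled 26%. Dunmara agreement on XV.3.2: RVC < 65%; Dunmara agreement on XV.4.3.2: XV.3.2.3 not covered; Dunmara agreement on XV.1.3: XV.3.2.3 not covered. → 26%.
Line D: vegetables → XV.3; dried → XV.3.3; for industrial use → XV.3.3.2. Scheduled 37%. Ferrule agreement on XV.3.2.3: XV.3.3.2 not covered. → 37%.
Sum: 3% + 48% + 26% + 37% = 114%.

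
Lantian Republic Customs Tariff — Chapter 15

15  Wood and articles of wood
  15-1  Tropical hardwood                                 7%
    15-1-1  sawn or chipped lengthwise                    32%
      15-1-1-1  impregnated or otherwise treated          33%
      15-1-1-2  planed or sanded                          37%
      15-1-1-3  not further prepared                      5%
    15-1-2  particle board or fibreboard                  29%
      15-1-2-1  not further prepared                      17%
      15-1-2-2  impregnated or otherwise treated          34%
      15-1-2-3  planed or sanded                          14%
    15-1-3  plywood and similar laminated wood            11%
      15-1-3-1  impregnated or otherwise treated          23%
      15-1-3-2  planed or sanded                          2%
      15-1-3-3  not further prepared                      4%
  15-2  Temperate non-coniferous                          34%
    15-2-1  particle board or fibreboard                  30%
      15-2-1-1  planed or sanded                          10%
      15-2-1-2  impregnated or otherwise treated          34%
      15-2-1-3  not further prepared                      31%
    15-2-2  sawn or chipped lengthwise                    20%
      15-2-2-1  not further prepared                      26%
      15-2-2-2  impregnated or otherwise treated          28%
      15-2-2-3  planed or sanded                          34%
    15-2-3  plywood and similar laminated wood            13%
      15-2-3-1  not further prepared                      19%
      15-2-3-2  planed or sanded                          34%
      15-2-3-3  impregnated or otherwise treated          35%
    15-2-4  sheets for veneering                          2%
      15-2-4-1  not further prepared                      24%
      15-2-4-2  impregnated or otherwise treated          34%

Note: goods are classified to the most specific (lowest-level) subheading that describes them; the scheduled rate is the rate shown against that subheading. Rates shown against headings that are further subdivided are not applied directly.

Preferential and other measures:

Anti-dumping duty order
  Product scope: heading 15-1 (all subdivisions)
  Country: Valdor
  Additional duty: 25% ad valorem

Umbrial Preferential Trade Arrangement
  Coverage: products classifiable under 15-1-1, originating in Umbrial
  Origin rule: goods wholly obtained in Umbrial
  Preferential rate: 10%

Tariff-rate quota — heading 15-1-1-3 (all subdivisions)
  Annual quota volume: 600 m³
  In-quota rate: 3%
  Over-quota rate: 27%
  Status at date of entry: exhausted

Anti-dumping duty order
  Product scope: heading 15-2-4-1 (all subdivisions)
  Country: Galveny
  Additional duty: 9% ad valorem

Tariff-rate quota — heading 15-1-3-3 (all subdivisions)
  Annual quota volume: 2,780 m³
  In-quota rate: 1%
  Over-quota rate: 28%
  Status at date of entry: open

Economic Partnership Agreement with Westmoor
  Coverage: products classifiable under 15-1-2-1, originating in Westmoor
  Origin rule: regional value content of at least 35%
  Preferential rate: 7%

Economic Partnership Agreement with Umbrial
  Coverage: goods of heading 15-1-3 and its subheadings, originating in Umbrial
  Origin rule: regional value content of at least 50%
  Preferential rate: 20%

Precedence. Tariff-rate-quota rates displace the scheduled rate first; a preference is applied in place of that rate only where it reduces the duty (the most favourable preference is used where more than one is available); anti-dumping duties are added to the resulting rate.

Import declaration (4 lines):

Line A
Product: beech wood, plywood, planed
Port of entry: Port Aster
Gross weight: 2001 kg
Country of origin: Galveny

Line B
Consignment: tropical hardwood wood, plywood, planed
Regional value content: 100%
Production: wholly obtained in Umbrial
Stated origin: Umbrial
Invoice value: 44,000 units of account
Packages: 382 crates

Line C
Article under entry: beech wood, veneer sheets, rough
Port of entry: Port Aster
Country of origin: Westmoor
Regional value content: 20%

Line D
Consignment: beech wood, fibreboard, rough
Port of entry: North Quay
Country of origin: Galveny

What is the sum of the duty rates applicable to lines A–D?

91%

Line A: beech → 15-2; plywood → 15-2-3; planed → 15-2-3-2. Scheduled 34%. No special measure applies. → 34%.
Line B: tropical hardwood → 15-1; plywood → 15-1-3; planed → 15-1-3-2. Scheduled 2%. Umbrial agreement on 15-1-1: 15-1-3-2 not covered; Umbrial agreement on 15-1-3: RVC ≥ 50% → 20% available; preference 20% not lower than 2% → no reduction. → 2%.
Line C: beech → 15-2; veneer sheets → 15-2-4; rough → 15-2-4-1. Scheduled 24%. Westmoor agreement on 15-1-2-1: 15-2-4-1 not covered. → 24%.
Line D: beech → 15-2; fibreboard → 15-2-1; rough → 15-2-1-3. Scheduled 31%. No special measure applies. → 31%.
Sum: 34% + 2% + 24% + 31% = 91%.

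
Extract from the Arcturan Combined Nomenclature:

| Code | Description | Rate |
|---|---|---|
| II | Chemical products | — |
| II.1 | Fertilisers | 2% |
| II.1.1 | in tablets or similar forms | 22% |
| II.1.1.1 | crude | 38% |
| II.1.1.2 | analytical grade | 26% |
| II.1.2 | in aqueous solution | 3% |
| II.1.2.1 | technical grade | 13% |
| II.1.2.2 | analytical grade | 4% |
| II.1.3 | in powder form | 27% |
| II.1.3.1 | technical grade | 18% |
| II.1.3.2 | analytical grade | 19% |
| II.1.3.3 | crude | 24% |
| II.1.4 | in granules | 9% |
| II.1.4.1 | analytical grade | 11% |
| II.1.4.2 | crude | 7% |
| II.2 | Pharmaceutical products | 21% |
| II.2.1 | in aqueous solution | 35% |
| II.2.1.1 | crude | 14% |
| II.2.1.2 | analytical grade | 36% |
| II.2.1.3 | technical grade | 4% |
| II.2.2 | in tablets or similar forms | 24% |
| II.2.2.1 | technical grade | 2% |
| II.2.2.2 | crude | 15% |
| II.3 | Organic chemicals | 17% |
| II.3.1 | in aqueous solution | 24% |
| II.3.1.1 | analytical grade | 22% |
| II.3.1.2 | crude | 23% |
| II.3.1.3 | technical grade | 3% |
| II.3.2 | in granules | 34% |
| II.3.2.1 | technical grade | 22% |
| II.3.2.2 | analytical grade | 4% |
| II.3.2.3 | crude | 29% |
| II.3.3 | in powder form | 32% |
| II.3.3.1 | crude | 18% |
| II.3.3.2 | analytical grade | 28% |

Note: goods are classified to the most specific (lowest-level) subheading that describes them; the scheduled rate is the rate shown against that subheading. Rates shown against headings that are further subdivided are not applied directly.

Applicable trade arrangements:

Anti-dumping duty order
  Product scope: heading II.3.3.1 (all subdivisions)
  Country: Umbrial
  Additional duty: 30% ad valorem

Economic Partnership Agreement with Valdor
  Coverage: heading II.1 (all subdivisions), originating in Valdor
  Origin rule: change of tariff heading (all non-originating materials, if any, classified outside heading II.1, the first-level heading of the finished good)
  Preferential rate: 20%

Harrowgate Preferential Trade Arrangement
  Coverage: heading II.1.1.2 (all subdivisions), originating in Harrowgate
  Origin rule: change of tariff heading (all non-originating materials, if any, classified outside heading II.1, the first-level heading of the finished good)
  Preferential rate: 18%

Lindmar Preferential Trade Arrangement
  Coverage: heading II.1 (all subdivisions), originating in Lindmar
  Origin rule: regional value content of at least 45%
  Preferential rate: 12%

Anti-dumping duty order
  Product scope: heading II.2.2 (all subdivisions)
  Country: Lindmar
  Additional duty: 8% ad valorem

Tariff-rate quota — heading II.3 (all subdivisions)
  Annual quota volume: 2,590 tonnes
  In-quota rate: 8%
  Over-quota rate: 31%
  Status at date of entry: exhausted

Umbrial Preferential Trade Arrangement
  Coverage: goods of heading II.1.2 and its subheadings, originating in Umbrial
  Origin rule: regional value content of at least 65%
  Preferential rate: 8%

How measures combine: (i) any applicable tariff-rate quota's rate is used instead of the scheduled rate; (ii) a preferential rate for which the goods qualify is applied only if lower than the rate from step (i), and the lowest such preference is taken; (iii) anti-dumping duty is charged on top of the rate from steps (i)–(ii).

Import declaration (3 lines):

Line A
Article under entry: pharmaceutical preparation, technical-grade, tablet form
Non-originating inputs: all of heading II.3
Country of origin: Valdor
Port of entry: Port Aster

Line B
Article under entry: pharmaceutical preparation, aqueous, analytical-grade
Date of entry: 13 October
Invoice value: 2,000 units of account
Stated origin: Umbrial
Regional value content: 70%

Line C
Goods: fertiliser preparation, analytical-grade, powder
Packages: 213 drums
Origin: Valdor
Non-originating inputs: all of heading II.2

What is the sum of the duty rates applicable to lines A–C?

57%

Line A: pharmaceutical → II.2; tablet form → II.2.2; technical-grade → II.2.2.1. Scheduled 2%. Valdor agreement on II.1: II.2.2.1 not covered. → 2%.
Line B: pharmaceutical → II.2; aqueous → II.2.1; analytical-grade → II.2.1.2. Scheduled 36%. Umbrial agreement on II.1.2: II.2.1.2 not covered. → 36%.
Line C: fertiliser → II.1; powder → II.1.3; analytical-grade → II.1.3.2. Scheduled 19%. Valdor agreement on II.1: CTH met → 20% available; preference 20% not lower than 19% → no reduction. → 19%.
Sum: 2% + 36% + 19% = 57%.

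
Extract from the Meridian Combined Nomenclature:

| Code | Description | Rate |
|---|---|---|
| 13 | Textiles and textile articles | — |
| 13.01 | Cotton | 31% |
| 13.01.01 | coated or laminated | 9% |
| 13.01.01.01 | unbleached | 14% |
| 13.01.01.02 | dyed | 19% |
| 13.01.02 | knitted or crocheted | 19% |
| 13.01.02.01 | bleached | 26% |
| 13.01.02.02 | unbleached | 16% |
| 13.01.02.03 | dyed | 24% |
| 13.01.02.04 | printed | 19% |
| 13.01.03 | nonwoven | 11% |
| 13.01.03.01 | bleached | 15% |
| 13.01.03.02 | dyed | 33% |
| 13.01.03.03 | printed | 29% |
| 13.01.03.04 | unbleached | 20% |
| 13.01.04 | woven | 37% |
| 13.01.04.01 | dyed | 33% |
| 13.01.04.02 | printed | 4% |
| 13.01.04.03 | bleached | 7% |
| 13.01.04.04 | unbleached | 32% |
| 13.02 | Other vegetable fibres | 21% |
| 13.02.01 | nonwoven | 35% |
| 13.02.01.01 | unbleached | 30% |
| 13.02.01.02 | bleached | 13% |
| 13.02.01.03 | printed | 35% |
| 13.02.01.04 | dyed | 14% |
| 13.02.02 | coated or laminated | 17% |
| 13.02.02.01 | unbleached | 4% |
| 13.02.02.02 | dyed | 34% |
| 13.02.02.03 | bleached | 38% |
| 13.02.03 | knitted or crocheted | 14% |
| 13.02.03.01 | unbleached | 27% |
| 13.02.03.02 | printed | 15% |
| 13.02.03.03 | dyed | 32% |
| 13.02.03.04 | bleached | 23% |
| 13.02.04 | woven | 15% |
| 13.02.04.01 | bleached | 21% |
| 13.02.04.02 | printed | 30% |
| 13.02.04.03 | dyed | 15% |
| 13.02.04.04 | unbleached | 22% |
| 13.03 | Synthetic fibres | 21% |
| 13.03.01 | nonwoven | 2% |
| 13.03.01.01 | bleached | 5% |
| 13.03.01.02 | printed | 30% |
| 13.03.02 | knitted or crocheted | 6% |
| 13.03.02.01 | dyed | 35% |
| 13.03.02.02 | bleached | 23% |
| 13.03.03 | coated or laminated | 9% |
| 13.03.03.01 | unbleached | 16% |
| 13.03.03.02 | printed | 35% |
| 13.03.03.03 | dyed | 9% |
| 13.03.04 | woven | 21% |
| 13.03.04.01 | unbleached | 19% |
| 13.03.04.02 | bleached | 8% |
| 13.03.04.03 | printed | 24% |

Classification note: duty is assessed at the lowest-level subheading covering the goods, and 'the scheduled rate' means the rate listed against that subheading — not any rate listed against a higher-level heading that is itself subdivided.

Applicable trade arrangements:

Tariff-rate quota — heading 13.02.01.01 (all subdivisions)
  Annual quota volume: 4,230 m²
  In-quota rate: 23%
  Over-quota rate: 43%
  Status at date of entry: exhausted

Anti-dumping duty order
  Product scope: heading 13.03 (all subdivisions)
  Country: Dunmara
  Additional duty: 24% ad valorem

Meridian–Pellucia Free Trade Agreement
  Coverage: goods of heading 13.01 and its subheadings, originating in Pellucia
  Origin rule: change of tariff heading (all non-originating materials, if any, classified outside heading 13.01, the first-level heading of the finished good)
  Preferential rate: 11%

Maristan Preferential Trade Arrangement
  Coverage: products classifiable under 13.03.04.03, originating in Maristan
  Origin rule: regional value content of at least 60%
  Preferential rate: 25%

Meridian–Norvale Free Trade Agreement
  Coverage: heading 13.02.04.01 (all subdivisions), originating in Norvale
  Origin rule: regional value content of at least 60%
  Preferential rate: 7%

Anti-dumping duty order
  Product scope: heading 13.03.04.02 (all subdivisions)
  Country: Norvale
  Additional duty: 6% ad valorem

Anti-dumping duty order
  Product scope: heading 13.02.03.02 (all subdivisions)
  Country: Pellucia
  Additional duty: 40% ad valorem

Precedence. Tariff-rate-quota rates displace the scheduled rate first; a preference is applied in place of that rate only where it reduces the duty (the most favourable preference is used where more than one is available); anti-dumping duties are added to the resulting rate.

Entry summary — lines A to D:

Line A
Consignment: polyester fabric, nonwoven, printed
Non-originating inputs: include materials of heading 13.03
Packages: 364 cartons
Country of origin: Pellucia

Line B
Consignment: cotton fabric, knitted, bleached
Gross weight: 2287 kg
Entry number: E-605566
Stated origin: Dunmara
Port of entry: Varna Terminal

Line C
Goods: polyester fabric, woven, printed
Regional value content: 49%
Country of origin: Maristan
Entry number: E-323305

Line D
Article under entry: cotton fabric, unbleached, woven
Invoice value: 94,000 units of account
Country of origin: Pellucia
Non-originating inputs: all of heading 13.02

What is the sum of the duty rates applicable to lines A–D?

91%

Line A: polyester → 13.03; nonwoven → 13.03.01; printed → 13.03.01.02. Scheduled 30%. Pellucia agreement on 13.01: 13.03.01.02 not covered. → 30%.
Line B: cotton → 13.01; knitted → 13.01.02; bleached → 13.01.02.01. Scheduled 26%. No special measure applies. → 26%.
Line C: polyester → 13.03; woven → 13.03.04; printed → 13.03.04.03. Scheduled 24%. Maristan agreement on 13.03.04.03: RVC < 60%. → 24%.
Line D: cotton → 13.01; woven → 13.01.04; unbleached → 13.01.04.04. Scheduled 32%. Pellucia agreement on 13.01: CTH met → 11% available; preferential 11%. → 11%.
Sum: 30% + 26% + 24% + 11% = 91%.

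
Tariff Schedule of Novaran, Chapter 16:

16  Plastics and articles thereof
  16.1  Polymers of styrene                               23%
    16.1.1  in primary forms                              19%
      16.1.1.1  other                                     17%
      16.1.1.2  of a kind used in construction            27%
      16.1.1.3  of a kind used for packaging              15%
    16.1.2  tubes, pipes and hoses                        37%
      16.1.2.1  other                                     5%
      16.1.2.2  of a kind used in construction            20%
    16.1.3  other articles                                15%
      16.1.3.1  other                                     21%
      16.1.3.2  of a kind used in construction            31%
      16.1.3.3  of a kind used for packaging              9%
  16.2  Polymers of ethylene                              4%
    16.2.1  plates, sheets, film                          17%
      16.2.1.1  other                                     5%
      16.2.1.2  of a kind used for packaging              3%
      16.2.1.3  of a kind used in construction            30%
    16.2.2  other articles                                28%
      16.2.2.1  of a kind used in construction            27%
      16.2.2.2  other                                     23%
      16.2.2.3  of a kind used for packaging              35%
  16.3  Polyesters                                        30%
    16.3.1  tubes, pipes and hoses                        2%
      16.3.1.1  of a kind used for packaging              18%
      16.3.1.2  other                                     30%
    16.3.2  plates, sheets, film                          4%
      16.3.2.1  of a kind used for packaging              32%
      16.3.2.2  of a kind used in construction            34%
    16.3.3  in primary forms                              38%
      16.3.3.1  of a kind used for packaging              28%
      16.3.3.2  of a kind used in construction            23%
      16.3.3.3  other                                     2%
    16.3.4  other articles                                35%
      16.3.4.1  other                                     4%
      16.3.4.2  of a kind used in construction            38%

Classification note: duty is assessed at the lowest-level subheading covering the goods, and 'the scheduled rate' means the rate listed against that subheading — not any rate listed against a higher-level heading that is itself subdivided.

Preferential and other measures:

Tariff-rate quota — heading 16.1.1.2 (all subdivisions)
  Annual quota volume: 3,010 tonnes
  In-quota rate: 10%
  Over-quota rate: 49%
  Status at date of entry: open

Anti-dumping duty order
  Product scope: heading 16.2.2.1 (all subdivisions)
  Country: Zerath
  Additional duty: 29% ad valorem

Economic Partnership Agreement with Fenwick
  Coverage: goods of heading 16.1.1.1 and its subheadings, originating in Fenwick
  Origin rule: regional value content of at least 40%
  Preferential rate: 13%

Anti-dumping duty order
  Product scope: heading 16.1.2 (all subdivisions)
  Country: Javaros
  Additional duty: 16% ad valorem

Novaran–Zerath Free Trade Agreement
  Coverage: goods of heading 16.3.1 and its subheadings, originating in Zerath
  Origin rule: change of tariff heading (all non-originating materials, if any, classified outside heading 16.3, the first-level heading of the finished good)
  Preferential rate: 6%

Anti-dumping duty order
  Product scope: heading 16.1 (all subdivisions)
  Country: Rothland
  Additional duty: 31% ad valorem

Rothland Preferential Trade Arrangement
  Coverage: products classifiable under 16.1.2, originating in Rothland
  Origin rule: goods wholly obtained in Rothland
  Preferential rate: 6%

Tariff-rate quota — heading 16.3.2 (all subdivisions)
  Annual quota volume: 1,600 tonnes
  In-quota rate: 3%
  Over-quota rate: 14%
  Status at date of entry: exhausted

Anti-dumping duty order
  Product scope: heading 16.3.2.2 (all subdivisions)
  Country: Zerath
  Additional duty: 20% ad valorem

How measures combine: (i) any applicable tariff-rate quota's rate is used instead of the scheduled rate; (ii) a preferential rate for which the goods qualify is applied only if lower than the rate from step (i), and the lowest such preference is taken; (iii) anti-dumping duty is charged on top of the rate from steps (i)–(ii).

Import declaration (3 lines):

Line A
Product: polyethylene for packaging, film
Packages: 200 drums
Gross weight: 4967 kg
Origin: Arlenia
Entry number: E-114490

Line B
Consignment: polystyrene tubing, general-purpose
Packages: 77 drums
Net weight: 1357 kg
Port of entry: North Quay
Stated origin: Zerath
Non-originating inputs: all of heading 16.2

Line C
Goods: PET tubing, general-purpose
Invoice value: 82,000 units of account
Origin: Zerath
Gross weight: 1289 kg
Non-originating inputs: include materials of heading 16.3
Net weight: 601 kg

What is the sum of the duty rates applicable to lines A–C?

38%

Line A: polyethylene → 16.2; film → 16.2.1; for packaging → 16.2.1.2. Scheduled 3%. No special measure applies. → 3%.
Line B: polystyrene → 16.1; tubing → 16.1.2; general-purpose → 16.1.2.1. Scheduled 5%. Zerath agreement on 16.3.1: 16.1.2.1 not covered. → 5%.
Line C: PET → 16.3; tubing → 16.3.1; general-purpose → 16.3.1.2. Scheduled 30%. Zerath agreement on 16.3.1: CTH not met. → 30%.
Sum: 3% + 5% + 30% = 38%.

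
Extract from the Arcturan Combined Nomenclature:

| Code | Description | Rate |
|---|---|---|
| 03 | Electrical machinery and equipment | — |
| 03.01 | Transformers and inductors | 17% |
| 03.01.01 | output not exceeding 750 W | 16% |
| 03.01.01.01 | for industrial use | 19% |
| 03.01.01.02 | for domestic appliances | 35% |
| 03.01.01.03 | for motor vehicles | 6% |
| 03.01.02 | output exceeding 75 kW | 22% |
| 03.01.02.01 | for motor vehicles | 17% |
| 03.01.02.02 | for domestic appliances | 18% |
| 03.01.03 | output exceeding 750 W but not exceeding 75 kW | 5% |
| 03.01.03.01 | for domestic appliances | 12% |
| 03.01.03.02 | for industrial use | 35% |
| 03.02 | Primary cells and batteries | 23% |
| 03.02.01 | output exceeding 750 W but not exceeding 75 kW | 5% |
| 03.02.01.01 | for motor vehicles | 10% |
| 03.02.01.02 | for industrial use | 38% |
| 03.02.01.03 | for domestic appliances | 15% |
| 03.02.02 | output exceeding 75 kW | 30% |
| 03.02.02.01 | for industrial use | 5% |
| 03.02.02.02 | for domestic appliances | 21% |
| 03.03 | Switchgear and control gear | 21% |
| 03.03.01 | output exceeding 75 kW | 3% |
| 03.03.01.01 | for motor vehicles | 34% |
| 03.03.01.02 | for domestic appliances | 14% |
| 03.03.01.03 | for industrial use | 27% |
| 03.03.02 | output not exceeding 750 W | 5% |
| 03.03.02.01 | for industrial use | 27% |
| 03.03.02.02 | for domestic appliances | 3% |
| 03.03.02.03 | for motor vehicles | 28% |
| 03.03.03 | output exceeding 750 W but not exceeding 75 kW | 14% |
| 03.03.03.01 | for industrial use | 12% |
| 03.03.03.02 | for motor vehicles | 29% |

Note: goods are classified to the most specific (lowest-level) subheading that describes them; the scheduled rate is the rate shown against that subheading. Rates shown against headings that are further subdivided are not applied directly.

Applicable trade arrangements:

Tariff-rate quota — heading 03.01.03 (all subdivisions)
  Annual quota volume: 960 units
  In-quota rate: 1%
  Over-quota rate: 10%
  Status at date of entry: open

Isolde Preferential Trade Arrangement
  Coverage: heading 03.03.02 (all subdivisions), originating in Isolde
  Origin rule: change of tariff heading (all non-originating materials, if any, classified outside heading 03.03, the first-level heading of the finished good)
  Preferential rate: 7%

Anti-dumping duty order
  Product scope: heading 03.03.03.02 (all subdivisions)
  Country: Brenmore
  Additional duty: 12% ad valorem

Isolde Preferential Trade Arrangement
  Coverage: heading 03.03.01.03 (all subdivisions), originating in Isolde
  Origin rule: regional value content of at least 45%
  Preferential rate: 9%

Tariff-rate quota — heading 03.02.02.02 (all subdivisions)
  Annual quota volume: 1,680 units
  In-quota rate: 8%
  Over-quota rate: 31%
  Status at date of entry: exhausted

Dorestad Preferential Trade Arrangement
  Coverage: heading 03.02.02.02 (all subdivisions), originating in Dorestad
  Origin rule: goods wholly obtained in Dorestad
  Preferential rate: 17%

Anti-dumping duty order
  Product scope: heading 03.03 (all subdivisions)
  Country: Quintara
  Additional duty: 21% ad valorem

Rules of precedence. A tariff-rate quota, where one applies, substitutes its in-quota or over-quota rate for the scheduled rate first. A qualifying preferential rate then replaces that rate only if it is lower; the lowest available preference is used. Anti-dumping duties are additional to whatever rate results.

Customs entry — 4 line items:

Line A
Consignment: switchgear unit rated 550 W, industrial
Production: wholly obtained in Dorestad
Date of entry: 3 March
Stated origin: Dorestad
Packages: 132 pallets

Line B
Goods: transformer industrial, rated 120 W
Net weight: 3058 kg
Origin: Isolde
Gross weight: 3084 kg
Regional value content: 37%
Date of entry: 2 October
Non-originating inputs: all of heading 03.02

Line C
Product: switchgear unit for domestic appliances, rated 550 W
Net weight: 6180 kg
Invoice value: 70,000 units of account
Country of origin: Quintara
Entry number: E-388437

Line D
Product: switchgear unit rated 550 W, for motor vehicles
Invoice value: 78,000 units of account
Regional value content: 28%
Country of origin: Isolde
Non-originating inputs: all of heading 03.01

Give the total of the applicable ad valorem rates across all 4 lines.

77%

Line A: switchgear unit → 03.03; rated 550 W → 03.03.02; industrial → 03.03.02.01. Scheduled 27%. Dorestad agreement on 03.02.02.02: 03.03.02.01 not covered. → 27%.
Line B: transformer → 03.01; rated 120 W → 03.01.01; industrial → 03.01.01.01. Scheduled 19%. Isolde agreement on 03.03.02: 03.01.01.01 not covered; Isolde agreement on 03.03.01.03: 03.01.01.01 not covered. → 19%.
Line C: switchgear unit → 03.03; rated 550 W → 03.03.02; for domestic appliances → 03.03.02.02. Scheduled 3%. anti-dumping (Quintara, 03.03): +21%; total 3% + 21% = 24%. → 24%.
Line D: switchgear unit → 03.03; rated 550 W → 03.03.02; for motor vehicles → 03.03.02.03. Scheduled 28%. Isolde agreement on 03.03.02: CTH met → 7% available; Isolde agreement on 03.03.01.03: 03.03.02.03 not covered; preferential 7%. → 7%.
Sum: 27% + 19% + 24% + 7% = 77%.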